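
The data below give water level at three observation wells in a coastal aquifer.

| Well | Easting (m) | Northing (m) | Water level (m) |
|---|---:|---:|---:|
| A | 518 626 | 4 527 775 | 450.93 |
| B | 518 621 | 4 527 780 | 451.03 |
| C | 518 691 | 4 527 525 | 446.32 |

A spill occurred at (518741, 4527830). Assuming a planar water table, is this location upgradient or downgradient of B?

Taking A as reference: B−A = (-5, 5, +0.10); C−A = (65, -250, -4.61).
Determinant of the coordinate differences = (-5)·(-250) − 65·5 = 925.
∂h/∂x = [(+0.10)·(-250) − (-4.61)·5] / 925 = -0.002108
∂h/∂y = [(-5)·(-4.61) − 65·(+0.10)] / 925 = +0.01789
Head at (518741, 4527830) = 450.93 + (-0.002108)·(115) + (+0.01789)·(55) = 451.67 m.
That is higher than the 451.03 m at B, so the point is upgradient.

upgradient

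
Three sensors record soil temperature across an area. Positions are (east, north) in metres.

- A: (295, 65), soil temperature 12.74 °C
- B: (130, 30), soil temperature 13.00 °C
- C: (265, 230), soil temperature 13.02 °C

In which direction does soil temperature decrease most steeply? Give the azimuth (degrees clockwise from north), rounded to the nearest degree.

Taking A as reference: B−A = (-165, -35, +0.26); C−A = (-30, 165, +0.28).
Determinant of the coordinate differences = (-165)·165 − (-30)·(-35) = -28275.
∂T/∂x = [(+0.26)·165 − (+0.28)·(-35)] / -28275 = -0.001864
∂T/∂y = [(-165)·(+0.28) − (-30)·(+0.26)] / -28275 = +0.001358
Steepest decrease is along −∇f: components (+0.001864 E, -0.001358 N).
Azimuth = atan2(+0.001864, -0.001358) = 126.1° ≈ 126°.

126°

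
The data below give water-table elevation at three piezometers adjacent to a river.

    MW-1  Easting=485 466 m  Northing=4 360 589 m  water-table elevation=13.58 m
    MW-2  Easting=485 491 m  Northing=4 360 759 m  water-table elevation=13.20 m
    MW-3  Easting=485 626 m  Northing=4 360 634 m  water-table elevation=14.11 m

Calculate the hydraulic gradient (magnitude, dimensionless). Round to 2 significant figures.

0.0050

With h = a·x + b·y + c and MW-1 as origin, the differences give:
  25·a + 170·b = -0.38
  160·a + 45·b = +0.53
Eliminate b (×45 and ×170, subtract): -26075·a = -107.200 → a = ∂h/∂x = +0.004111
Back-substitute: b = ∂h/∂y = -0.002840.
|∇h| = √(0.004111² + -0.002840²) = 0.004997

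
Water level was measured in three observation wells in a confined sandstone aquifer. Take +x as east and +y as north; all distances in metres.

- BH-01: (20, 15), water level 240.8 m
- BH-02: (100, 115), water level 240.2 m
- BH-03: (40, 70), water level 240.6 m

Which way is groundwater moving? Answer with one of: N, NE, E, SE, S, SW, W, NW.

Differences from BH-01: to BH-02 (Δx, Δy, Δh) = (80, 100, -0.6); to BH-03 = (20, 55, -0.2).
Determinant of the coordinate differences = 80·55 − 20·100 = 2400.
∂h/∂x = [(-0.6)·55 − (-0.2)·100] / 2400 = -0.005417
∂h/∂y = [80·(-0.2) − 20·(-0.6)] / 2400 = -0.001667
Flow = −∇h = (+0.005417 east, +0.001667 north), which points east.

E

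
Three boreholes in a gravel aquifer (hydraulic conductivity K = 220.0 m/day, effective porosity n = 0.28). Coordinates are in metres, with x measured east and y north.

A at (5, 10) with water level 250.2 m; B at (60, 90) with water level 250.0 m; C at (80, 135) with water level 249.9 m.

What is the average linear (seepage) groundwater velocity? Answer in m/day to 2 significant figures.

With h = a·x + b·y + c and A as origin, the differences give:
  55·a + 80·b = -0.2
  75·a + 125·b = -0.3
Eliminate b (×125 and ×80, subtract): 875·a = -1.00 → a = ∂h/∂x = -0.001143
Back-substitute: b = ∂h/∂y = -0.001714.
|∇h| = √(-0.001143² + -0.001714²) = 0.00206
Seepage velocity v = K·i/n = 220.0 × 0.00206 / 0.28 = 1.619 m/day.

1.6 m/day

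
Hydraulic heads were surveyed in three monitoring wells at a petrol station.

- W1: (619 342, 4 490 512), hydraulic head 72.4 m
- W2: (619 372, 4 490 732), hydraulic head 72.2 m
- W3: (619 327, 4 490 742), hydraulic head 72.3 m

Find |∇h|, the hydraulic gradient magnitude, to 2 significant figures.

0.0024

With h = a·x + b·y + c and W1 as origin, the differences give:
  30·a + 220·b = -0.2
  (-15)·a + 230·b = -0.1
Eliminate b (×230 and ×220, subtract): 10200·a = -24.00 → a = ∂h/∂x = -0.002353
Back-substitute: b = ∂h/∂y = -0.0005882.
|∇h| = √(-0.002353² + -0.0005882²) = 0.002425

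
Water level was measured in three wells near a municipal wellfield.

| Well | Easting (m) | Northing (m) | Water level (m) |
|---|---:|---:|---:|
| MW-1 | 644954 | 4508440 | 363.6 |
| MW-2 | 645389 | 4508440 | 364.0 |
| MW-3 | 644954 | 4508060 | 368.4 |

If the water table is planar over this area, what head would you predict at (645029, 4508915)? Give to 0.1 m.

∂h/∂x = (364.0 − 363.6) / (645389 − 644954) = +0.0009195
∂h/∂y = (368.4 − 363.6) / (4508060 − 4508440) = -0.01263
h(645029, 4508915) = 363.6 + (+0.0009195)·(75) + (-0.01263)·(475) = 363.6 +0.069 -6.000 = 357.669 m.

357.7 m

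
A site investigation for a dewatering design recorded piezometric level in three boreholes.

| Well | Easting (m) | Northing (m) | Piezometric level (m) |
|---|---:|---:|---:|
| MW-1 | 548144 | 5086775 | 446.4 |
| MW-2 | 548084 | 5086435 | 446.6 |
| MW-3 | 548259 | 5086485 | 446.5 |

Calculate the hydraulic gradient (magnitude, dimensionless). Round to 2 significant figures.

With h = a·x + b·y + c and MW-1 as origin, the differences give:
  (-60)·a + (-340)·b = +0.2
  115·a + (-290)·b = +0.1
Eliminate b (×(-290) and ×(-340), subtract): 56500·a = -24.00 → a = ∂h/∂x = -0.0004248
Back-substitute: b = ∂h/∂y = -0.0005133.
|∇h| = √(-0.0004248² + -0.0005133²) = 0.0006663

0.00067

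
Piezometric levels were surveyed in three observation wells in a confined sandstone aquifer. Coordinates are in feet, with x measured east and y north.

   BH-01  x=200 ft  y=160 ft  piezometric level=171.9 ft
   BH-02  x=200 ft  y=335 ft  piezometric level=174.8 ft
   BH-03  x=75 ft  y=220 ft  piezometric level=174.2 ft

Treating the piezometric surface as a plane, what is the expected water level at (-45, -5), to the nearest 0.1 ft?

171.7 ft

Taking BH-01 as reference: BH-02−BH-01 = (0, 175, +2.9); BH-03−BH-01 = (-125, 60, +2.3).
Determinant of the coordinate differences = 0·60 − (-125)·175 = 21875.
∂h/∂x = [(+2.9)·60 − (+2.3)·175] / 21875 = -0.01045
∂h/∂y = [0·(+2.3) − (-125)·(+2.9)] / 21875 = +0.01657
h(-45, -5) = 171.9 + (-0.01045)·(-245) + (+0.01657)·(-165) = 171.9 +2.559 -2.734 = 171.725 ft.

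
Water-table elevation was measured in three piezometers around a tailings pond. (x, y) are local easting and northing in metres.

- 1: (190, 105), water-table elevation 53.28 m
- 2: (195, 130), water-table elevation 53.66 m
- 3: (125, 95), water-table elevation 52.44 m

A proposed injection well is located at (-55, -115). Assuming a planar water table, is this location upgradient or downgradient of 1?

downgradient

Differences from 1: to 2 (Δx, Δy, Δh) = (5, 25, +0.38); to 3 = (-65, -10, -0.84).
Determinant of the coordinate differences = 5·(-10) − (-65)·25 = 1575.
∂h/∂x = [(+0.38)·(-10) − (-0.84)·25] / 1575 = +0.01092
∂h/∂y = [5·(-0.84) − (-65)·(+0.38)] / 1575 = +0.01302
Head at (-55, -115) = 53.28 + (+0.01092)·(-245) + (+0.01302)·(-220) = 47.74 m.
That is lower than the 53.28 m at 1, so the point is downgradient.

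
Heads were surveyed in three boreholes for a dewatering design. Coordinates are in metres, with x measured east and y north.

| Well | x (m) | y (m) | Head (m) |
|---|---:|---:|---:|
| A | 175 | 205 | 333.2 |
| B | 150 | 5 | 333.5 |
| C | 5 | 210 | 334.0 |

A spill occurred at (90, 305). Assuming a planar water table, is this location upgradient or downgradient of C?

Taking A as reference: B−A = (-25, -200, +0.3); C−A = (-170, 5, +0.8).
Determinant of the coordinate differences = (-25)·5 − (-170)·(-200) = -34125.
∂h/∂x = [(+0.3)·5 − (+0.8)·(-200)] / -34125 = -0.004733
∂h/∂y = [(-25)·(+0.8) − (-170)·(+0.3)] / -34125 = -0.0009084
Head at (90, 305) = 333.2 + (-0.004733)·(-85) + (-0.0009084)·(100) = 333.51 m.
That is lower than the 334.0 m at C, so the point is downgradient.

downgradient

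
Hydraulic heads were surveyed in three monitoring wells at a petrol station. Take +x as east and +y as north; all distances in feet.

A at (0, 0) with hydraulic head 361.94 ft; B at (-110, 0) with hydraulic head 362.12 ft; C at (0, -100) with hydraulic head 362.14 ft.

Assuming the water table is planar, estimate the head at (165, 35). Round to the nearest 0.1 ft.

361.6 ft

∂h/∂x = (362.12 − 361.94) / (-110 − 0) = -0.001636
∂h/∂y = (362.14 − 361.94) / (-100 − 0) = -0.002000
h(165, 35) = 361.94 + (-0.001636)·(165) + (-0.002000)·(35) = 361.94 -0.270 -0.070 = 361.600 ft.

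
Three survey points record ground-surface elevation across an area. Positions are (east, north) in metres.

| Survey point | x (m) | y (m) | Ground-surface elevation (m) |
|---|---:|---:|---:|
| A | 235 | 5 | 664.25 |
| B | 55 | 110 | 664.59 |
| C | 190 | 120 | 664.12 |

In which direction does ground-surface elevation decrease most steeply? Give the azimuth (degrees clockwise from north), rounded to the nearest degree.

054°

With z = a·x + b·y + c and A as origin, the differences give:
  (-180)·a + 105·b = +0.34
  (-45)·a + 115·b = -0.13
Eliminate b (×115 and ×105, subtract): -15975·a = 52.750 → a = ∂z/∂x = -0.003302
Back-substitute: b = ∂z/∂y = -0.002423.
Steepest decrease is along −∇f: components (+0.003302 E, +0.002423 N).
Azimuth = atan2(+0.003302, +0.002423) = 53.7° ≈ 054°.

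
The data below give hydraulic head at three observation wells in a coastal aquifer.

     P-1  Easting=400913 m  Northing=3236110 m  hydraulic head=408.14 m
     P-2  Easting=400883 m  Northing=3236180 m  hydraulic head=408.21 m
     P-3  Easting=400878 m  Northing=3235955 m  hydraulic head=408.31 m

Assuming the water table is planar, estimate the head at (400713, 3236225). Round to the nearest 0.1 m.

408.7 m

Three-point gradient (reference P-1): Δ to P-2 = (-30, 70, +0.07), Δ to P-3 = (-35, -155, +0.17).
∂h/∂x = -0.003204, ∂h/∂y = -0.0003732 (det = 7100).
h(400713, 3236225) = 408.14 + (-0.003204)·(-200) + (-0.0003732)·(115) = 408.14 +0.641 -0.043 = 408.738 m.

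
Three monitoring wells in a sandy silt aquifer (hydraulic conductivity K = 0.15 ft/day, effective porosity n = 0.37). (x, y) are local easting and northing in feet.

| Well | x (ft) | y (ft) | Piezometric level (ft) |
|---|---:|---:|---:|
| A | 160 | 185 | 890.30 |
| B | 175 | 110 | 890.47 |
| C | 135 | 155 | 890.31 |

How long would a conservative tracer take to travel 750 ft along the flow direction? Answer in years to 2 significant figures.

Differences from A: to B (Δx, Δy, Δh) = (15, -75, +0.17); to C = (-25, -30, +0.01).
Determinant of the coordinate differences = 15·(-30) − (-25)·(-75) = -2325.
∂h/∂x = [(+0.17)·(-30) − (+0.01)·(-75)] / -2325 = +0.001871
∂h/∂y = [15·(+0.01) − (-25)·(+0.17)] / -2325 = -0.001892
|∇h| = √(0.001871² + -0.001892²) = 0.002661
Seepage velocity v = K·i/n = 0.15 × 0.002661 / 0.37 = 0.001079 ft/day.
t = 750 / 0.001079 = 6.951e+05 days = 1.9e+03 years.

1900 years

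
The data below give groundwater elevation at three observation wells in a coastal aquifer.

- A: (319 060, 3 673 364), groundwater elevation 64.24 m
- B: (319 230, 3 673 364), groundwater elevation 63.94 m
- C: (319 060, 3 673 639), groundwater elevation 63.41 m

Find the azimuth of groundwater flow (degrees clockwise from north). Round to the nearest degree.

∂h/∂x = (63.94 − 64.24) / (319230 − 319060) = -0.001765
∂h/∂y = (63.41 − 64.24) / (3673639 − 3673364) = -0.003018
Flow direction (−∇h) has components (+0.001765 E, +0.003018 N).
Azimuth = atan2(E, N) = atan2(+0.001765, +0.003018) = 30.3° ≈ 030°.

030°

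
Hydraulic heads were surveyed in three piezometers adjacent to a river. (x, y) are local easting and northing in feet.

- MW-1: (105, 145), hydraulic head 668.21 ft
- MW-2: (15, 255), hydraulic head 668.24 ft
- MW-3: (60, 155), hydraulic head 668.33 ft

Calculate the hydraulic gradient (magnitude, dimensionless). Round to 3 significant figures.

Differences from MW-1: to MW-2 (Δx, Δy, Δh) = (-90, 110, +0.03); to MW-3 = (-45, 10, +0.12).
Determinant of the coordinate differences = (-90)·10 − (-45)·110 = 4050.
∂h/∂x = [(+0.03)·10 − (+0.12)·110] / 4050 = -0.003185
∂h/∂y = [(-90)·(+0.12) − (-45)·(+0.03)] / 4050 = -0.002333
|∇h| = √(-0.003185² + -0.002333²) = 0.003948

0.00395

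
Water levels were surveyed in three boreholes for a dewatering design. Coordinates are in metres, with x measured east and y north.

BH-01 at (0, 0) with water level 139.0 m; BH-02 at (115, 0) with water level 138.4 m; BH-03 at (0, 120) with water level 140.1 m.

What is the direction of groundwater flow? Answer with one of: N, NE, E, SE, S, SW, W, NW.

∂h/∂x = (138.4 − 139.0) / (115 − 0) = -0.005217
∂h/∂y = (140.1 − 139.0) / (120 − 0) = +0.009167
Flow = −∇h = (+0.005217 east, -0.009167 north), which points southeast.

SE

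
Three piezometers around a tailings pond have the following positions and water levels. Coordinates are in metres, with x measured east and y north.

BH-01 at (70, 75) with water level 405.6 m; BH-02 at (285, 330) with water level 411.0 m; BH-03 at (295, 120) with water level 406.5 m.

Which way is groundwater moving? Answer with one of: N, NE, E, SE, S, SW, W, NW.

Differences from BH-01: to BH-02 (Δx, Δy, Δh) = (215, 255, +5.4); to BH-03 = (225, 45, +0.9).
Solve a·Δx + b·Δy = Δh: det = 215·45 − 225·255 = -47700.
∂h/∂x = [(+5.4)·45 − (+0.9)·255] / -47700 = -0.0002830
∂h/∂y = [215·(+0.9) − 225·(+5.4)] / -47700 = +0.02142
Flow = −∇h = (+0.0002830 east, -0.02142 north), which points south.

S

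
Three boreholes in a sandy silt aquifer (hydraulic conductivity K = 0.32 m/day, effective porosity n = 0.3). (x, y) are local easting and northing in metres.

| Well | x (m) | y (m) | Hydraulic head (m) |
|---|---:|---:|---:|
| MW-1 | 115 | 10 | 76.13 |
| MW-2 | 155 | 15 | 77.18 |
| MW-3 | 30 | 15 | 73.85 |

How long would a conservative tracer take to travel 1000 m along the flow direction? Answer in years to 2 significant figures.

96 years

Differences from MW-1: to MW-2 (Δx, Δy, Δh) = (40, 5, +1.05); to MW-3 = (-85, 5, -2.28).
Determinant of the coordinate differences = 40·5 − (-85)·5 = 625.
∂h/∂x = [(+1.05)·5 − (-2.28)·5] / 625 = +0.02664
∂h/∂y = [40·(-2.28) − (-85)·(+1.05)] / 625 = -0.003120
|∇h| = √(0.02664² + -0.003120²) = 0.02682
Seepage velocity v = K·i/n = 0.32 × 0.02682 / 0.3 = 0.02861 m/day.
t = 1000 / 0.02861 = 3.495e+04 days = 95.7 years.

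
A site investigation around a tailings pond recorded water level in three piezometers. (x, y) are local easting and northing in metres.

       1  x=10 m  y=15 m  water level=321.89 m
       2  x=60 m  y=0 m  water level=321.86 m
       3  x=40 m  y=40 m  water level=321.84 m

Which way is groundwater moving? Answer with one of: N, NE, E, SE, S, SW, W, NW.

Taking 1 as reference: 2−1 = (50, -15, -0.03); 3−1 = (30, 25, -0.05).
Solve a·Δx + b·Δy = Δh: det = 50·25 − 30·(-15) = 1700.
∂h/∂x = [(-0.03)·25 − (-0.05)·(-15)] / 1700 = -0.0008824
∂h/∂y = [50·(-0.05) − 30·(-0.03)] / 1700 = -0.0009412
Flow = −∇h = (+0.0008824 east, +0.0009412 north), which points northeast.

NE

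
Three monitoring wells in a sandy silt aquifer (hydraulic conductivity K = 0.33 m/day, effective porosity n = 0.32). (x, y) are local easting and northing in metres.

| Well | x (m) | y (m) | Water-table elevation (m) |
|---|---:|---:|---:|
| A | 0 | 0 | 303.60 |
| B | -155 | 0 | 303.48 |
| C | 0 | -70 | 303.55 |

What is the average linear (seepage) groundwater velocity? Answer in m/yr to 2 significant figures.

∂h/∂x = (303.48 − 303.60) / (-155 − 0) = +0.0007742
∂h/∂y = (303.55 − 303.60) / (-70 − 0) = +0.0007143
|∇h| = √(0.0007742² + 0.0007143²) = 0.001053
Seepage velocity v = K·i/n = 0.33 × 0.001053 / 0.32 = 0.001086 m/day = 0.3967 m/yr.

0.40 m/yr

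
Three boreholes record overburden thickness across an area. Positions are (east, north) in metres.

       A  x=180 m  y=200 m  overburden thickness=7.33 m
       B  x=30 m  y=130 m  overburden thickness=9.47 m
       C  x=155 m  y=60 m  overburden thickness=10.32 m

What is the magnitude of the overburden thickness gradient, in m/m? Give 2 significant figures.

0.021 m/m

Differences from A: to B (Δx, Δy, Δh) = (-150, -70, +2.14); to C = (-25, -140, +2.99).
Solve a·Δx + b·Δy = Δd: det = (-150)·(-140) − (-25)·(-70) = 19250.
∂d/∂x = [(+2.14)·(-140) − (+2.99)·(-70)] / 19250 = -0.004691
∂d/∂y = [(-150)·(+2.99) − (-25)·(+2.14)] / 19250 = -0.02052
|∇f| = √(-0.004691² + -0.02052²) = 0.02105 m/m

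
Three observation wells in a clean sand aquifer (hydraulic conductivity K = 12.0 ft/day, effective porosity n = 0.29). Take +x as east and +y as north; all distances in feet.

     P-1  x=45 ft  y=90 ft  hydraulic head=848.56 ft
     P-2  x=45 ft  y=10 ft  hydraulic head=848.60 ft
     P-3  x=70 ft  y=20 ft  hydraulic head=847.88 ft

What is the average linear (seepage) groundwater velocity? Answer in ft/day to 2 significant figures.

1.2 ft/day

Differences from P-1: to P-2 (Δx, Δy, Δh) = (0, -80, +0.04); to P-3 = (25, -70, -0.68).
Determinant of the coordinate differences = 0·(-70) − 25·(-80) = 2000.
∂h/∂x = [(+0.04)·(-70) − (-0.68)·(-80)] / 2000 = -0.02860
∂h/∂y = [0·(-0.68) − 25·(+0.04)] / 2000 = -0.0005000
|∇h| = √(-0.02860² + -0.0005000²) = 0.0286
Seepage velocity v = K·i/n = 12.0 × 0.0286 / 0.29 = 1.183 ft/day.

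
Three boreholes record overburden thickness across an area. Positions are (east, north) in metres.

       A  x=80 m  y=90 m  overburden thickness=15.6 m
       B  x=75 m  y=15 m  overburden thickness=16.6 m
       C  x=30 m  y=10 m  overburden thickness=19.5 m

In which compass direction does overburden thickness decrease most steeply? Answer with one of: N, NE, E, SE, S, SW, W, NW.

E

With d = a·x + b·y + c and A as origin, the differences give:
  (-5)·a + (-75)·b = +1.0
  (-50)·a + (-80)·b = +3.9
Eliminate b (×(-80) and ×(-75), subtract): -3350·a = 212.50 → a = ∂d/∂x = -0.06343
Back-substitute: b = ∂d/∂y = -0.009104.
Steepest decrease is along −∇f = (+0.06343 E, +0.009104 N) → east.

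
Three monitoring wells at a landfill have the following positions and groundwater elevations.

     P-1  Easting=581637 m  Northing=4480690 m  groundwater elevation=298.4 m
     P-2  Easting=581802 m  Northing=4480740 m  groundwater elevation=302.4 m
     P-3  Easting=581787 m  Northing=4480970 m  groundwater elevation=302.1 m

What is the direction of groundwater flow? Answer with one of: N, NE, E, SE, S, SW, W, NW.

W

With h = a·x + b·y + c and P-1 as origin, the differences give:
  165·a + 50·b = +4.0
  150·a + 280·b = +3.7
Eliminate b (×280 and ×50, subtract): 38700·a = 935.00 → a = ∂h/∂x = +0.02416
Back-substitute: b = ∂h/∂y = +0.0002713.
Flow = −∇h = (-0.02416 east, -0.0002713 north), which points west.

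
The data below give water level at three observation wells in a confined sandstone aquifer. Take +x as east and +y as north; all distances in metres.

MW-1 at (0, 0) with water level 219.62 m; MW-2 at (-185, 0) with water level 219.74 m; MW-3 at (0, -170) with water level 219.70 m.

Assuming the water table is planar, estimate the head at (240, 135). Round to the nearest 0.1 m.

219.4 m

∂h/∂x = (219.74 − 219.62) / (-185 − 0) = -0.0006486
∂h/∂y = (219.70 − 219.62) / (-170 − 0) = -0.0004706
h(240, 135) = 219.62 + (-0.0006486)·(240) + (-0.0004706)·(135) = 219.62 -0.156 -0.064 = 219.401 m.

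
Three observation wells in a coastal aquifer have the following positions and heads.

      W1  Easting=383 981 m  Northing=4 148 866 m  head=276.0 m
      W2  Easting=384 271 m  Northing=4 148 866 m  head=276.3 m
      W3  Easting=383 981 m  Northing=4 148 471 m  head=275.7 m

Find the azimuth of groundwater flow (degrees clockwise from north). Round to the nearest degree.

∂h/∂x = (276.3 − 276.0) / (384271 − 383981) = +0.001034
∂h/∂y = (275.7 − 276.0) / (4148471 − 4148866) = +0.0007595
Flow direction (−∇h) has components (-0.001034 E, -0.0007595 N).
Azimuth = atan2(E, N) = atan2(-0.001034, -0.0007595) = 233.7° ≈ 234°.

234°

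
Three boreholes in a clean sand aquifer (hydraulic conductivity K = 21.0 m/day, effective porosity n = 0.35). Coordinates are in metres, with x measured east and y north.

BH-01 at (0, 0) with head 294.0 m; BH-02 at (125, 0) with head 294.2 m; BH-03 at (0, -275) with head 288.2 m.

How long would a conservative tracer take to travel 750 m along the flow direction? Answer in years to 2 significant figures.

∂h/∂x = (294.2 − 294.0) / (125 − 0) = +0.001600
∂h/∂y = (288.2 − 294.0) / (-275 − 0) = +0.02109
|∇h| = √(0.001600² + 0.02109²) = 0.02115
Seepage velocity v = K·i/n = 21.0 × 0.02115 / 0.35 = 1.269 m/day.
t = 750 / 1.269 = 591 days = 1.62 years.

1.6 years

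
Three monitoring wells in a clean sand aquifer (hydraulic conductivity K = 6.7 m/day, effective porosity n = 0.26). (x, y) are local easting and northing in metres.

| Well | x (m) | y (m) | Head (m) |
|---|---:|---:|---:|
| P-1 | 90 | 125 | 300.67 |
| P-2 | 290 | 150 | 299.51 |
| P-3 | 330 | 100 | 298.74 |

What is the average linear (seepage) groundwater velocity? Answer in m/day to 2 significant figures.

Differences from P-1: to P-2 (Δx, Δy, Δh) = (200, 25, -1.16); to P-3 = (240, -25, -1.93).
Determinant of the coordinate differences = 200·(-25) − 240·25 = -11000.
∂h/∂x = [(-1.16)·(-25) − (-1.93)·25] / -11000 = -0.007023
∂h/∂y = [200·(-1.93) − 240·(-1.16)] / -11000 = +0.009782
|∇h| = √(-0.007023² + 0.009782²) = 0.01204
Seepage velocity v = K·i/n = 6.7 × 0.01204 / 0.26 = 0.3103 m/day.

0.31 m/day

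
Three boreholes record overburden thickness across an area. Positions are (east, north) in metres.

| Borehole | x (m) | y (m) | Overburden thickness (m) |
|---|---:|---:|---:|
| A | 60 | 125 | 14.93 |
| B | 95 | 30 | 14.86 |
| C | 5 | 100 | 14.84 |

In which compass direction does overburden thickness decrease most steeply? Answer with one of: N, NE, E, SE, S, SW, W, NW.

SW

Three-point gradient (reference A): Δ to B = (35, -95, -0.07), Δ to C = (-55, -25, -0.09).
∂d/∂x = +0.001115, ∂d/∂y = +0.001148 (det = -6100).
Steepest decrease is along −∇f = (-0.001115 E, -0.001148 N) → southwest.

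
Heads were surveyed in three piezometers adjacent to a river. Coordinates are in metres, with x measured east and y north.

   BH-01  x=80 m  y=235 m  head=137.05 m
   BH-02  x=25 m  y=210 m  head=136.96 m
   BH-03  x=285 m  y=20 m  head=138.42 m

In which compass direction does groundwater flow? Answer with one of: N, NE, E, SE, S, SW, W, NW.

Taking BH-01 as reference: BH-02−BH-01 = (-55, -25, -0.09); BH-03−BH-01 = (205, -215, +1.37).
Solve a·Δx + b·Δy = Δh: det = (-55)·(-215) − 205·(-25) = 16950.
∂h/∂x = [(-0.09)·(-215) − (+1.37)·(-25)] / 16950 = +0.003162
∂h/∂y = [(-55)·(+1.37) − 205·(-0.09)] / 16950 = -0.003357
Flow = −∇h = (-0.003162 east, +0.003357 north), which points northwest.

NW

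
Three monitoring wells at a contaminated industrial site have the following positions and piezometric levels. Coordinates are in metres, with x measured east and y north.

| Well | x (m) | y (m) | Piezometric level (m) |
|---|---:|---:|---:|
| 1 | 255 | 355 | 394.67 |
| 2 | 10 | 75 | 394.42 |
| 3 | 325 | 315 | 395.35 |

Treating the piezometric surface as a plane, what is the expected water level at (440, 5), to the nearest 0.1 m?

Taking 1 as reference: 2−1 = (-245, -280, -0.25); 3−1 = (70, -40, +0.68).
Determinant of the coordinate differences = (-245)·(-40) − 70·(-280) = 29400.
∂h/∂x = [(-0.25)·(-40) − (+0.68)·(-280)] / 29400 = +0.006816
∂h/∂y = [(-245)·(+0.68) − 70·(-0.25)] / 29400 = -0.005071
h(440, 5) = 394.67 + (+0.006816)·(185) + (-0.005071)·(-350) = 394.67 +1.261 +1.775 = 397.706 m.

397.7 m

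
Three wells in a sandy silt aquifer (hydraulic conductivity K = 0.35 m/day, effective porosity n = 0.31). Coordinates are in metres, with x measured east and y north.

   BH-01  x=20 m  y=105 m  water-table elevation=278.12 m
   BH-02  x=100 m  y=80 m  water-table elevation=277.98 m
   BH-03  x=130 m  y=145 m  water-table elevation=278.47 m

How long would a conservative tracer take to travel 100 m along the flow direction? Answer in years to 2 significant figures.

Differences from BH-01: to BH-02 (Δx, Δy, Δh) = (80, -25, -0.14); to BH-03 = (110, 40, +0.35).
Solve a·Δx + b·Δy = Δh: det = 80·40 − 110·(-25) = 5950.
∂h/∂x = [(-0.14)·40 − (+0.35)·(-25)] / 5950 = +0.0005294
∂h/∂y = [80·(+0.35) − 110·(-0.14)] / 5950 = +0.007294
|∇h| = √(0.0005294² + 0.007294²) = 0.007313
Seepage velocity v = K·i/n = 0.35 × 0.007313 / 0.31 = 0.008257 m/day.
t = 100 / 0.008257 = 1.211e+04 days = 33.2 years.

33 years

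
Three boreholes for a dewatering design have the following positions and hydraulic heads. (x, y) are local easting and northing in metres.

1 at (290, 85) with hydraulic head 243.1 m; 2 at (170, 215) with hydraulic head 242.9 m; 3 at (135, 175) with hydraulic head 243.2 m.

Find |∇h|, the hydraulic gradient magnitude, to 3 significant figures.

Three-point gradient (reference 1): Δ to 2 = (-120, 130, -0.2), Δ to 3 = (-155, 90, +0.1).
∂h/∂x = -0.003316, ∂h/∂y = -0.004599 (det = 9350).
|∇h| = √(-0.003316² + -0.004599²) = 0.00567

0.00567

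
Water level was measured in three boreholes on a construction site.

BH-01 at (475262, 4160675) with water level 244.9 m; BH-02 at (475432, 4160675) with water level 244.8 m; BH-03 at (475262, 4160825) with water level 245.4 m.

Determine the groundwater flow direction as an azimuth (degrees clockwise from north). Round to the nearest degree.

170°

∂h/∂x = (244.8 − 244.9) / (475432 − 475262) = -0.0005882
∂h/∂y = (245.4 − 244.9) / (4160825 − 4160675) = +0.003333
Flow direction (−∇h) has components (+0.0005882 E, -0.003333 N).
Azimuth = atan2(E, N) = atan2(+0.0005882, -0.003333) = 170.0° ≈ 170°.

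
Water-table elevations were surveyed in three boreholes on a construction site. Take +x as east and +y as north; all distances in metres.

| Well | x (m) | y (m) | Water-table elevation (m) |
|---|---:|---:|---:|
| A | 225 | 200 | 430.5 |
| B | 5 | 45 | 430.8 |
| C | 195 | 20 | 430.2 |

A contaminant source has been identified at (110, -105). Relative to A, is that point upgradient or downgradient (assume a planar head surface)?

downgradient

With h = a·x + b·y + c and A as origin, the differences give:
  (-220)·a + (-155)·b = +0.3
  (-30)·a + (-180)·b = -0.3
Eliminate b (×(-180) and ×(-155), subtract): 34950·a = -100.50 → a = ∂h/∂x = -0.002876
Back-substitute: b = ∂h/∂y = +0.002146.
Head at (110, -105) = 430.5 + (-0.002876)·(-115) + (+0.002146)·(-305) = 430.18 m.
That is lower than the 430.5 m at A, so the point is downgradient.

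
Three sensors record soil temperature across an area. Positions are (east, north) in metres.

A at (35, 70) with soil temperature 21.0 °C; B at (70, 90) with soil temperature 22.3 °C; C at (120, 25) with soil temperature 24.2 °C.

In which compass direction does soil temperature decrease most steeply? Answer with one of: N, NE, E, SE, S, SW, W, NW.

Differences from A: to B (Δx, Δy, Δh) = (35, 20, +1.3); to C = (85, -45, +3.2).
Determinant of the coordinate differences = 35·(-45) − 85·20 = -3275.
∂T/∂x = [(+1.3)·(-45) − (+3.2)·20] / -3275 = +0.03740
∂T/∂y = [35·(+3.2) − 85·(+1.3)] / -3275 = -0.0004580
Steepest decrease is along −∇f = (-0.03740 E, +0.0004580 N) → west.

W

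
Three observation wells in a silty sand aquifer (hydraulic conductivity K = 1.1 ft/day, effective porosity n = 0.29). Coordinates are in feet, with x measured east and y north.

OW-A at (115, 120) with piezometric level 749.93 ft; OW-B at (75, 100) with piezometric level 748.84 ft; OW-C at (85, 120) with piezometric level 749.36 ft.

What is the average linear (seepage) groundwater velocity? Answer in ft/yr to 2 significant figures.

35 ft/yr

With h = a·x + b·y + c and OW-A as origin, the differences give:
  (-40)·a + (-20)·b = -1.09
  (-30)·a + 0·b = -0.57
Eliminate b (×0 and ×(-20), subtract): -600·a = -11.400 → a = ∂h/∂x = +0.01900
Back-substitute: b = ∂h/∂y = +0.01650.
|∇h| = √(0.01900² + 0.01650²) = 0.02516
Seepage velocity v = K·i/n = 1.1 × 0.02516 / 0.29 = 0.09543 ft/day = 34.86 ft/yr.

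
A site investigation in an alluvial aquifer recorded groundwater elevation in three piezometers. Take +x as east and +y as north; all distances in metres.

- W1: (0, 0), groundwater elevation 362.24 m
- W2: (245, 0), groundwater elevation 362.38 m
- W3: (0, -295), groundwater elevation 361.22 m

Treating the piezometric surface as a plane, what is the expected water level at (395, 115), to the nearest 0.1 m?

362.9 m

∂h/∂x = (362.38 − 362.24) / (245 − 0) = +0.0005714
∂h/∂y = (361.22 − 362.24) / (-295 − 0) = +0.003458
h(395, 115) = 362.24 + (+0.0005714)·(395) + (+0.003458)·(115) = 362.24 +0.226 +0.398 = 362.863 m.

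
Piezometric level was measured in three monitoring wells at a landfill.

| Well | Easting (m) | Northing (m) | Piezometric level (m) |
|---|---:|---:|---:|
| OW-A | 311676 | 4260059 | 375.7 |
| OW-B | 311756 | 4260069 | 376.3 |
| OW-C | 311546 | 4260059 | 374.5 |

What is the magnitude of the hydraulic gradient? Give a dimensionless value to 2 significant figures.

Taking OW-A as reference: OW-B−OW-A = (80, 10, +0.6); OW-C−OW-A = (-130, 0, -1.2).
Determinant of the coordinate differences = 80·0 − (-130)·10 = 1300.
∂h/∂x = [(+0.6)·0 − (-1.2)·10] / 1300 = +0.009231
∂h/∂y = [80·(-1.2) − (-130)·(+0.6)] / 1300 = -0.01385
|∇h| = √(0.009231² + -0.01385²) = 0.01664

0.017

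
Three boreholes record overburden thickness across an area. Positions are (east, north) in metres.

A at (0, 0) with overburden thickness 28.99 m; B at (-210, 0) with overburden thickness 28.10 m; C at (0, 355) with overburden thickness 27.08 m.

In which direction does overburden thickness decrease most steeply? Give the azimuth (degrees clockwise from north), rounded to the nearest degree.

∂d/∂x = (28.10 − 28.99) / (-210 − 0) = +0.004238
∂d/∂y = (27.08 − 28.99) / (355 − 0) = -0.005380
Steepest decrease is along −∇f: components (-0.004238 E, +0.005380 N).
Azimuth = atan2(-0.004238, +0.005380) = 321.8° ≈ 322°.

322°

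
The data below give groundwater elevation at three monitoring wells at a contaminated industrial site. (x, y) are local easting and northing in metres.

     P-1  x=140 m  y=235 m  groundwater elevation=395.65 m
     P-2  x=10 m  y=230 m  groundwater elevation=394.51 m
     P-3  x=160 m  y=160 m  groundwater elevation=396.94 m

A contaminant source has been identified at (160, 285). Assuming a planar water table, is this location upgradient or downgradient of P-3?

Taking P-1 as reference: P-2−P-1 = (-130, -5, -1.14); P-3−P-1 = (20, -75, +1.29).
Solve a·Δx + b·Δy = Δh: det = (-130)·(-75) − 20·(-5) = 9850.
∂h/∂x = [(-1.14)·(-75) − (+1.29)·(-5)] / 9850 = +0.009335
∂h/∂y = [(-130)·(+1.29) − 20·(-1.14)] / 9850 = -0.01471
Head at (160, 285) = 395.65 + (+0.009335)·(20) + (-0.01471)·(50) = 395.10 m.
That is lower than the 396.94 m at P-3, so the point is downgradient.

downgradient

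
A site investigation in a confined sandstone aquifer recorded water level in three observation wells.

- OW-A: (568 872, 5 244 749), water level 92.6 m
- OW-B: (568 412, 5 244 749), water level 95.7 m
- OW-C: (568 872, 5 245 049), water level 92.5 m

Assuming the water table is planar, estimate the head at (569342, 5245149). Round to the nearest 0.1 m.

∂h/∂x = (95.7 − 92.6) / (568412 − 568872) = -0.006739
∂h/∂y = (92.5 − 92.6) / (5245049 − 5244749) = -0.0003333
h(569342, 5245149) = 92.6 + (-0.006739)·(470) + (-0.0003333)·(400) = 92.6 -3.167 -0.133 = 89.299 m.

89.3 m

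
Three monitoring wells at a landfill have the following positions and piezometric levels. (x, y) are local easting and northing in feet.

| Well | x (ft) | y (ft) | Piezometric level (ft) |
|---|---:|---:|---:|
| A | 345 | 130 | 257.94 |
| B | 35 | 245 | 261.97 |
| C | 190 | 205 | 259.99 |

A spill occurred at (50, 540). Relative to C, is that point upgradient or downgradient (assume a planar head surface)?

upgradient

Three-point gradient (reference A): Δ to B = (-310, 115, +4.03), Δ to C = (-155, 75, +2.05).
∂h/∂x = -0.01226, ∂h/∂y = +0.002000 (det = -5425).
Head at (50, 540) = 257.94 + (-0.01226)·(-295) + (+0.002000)·(410) = 262.38 ft.
That is higher than the 259.99 ft at C, so the point is upgradient.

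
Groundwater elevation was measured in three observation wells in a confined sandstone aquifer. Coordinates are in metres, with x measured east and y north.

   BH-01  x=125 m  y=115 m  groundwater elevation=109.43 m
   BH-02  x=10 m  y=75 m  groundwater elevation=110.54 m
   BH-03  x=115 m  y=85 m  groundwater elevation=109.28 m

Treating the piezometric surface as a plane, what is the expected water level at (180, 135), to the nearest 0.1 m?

108.9 m

Differences from BH-01: to BH-02 (Δx, Δy, Δh) = (-115, -40, +1.11); to BH-03 = (-10, -30, -0.15).
Determinant of the coordinate differences = (-115)·(-30) − (-10)·(-40) = 3050.
∂h/∂x = [(+1.11)·(-30) − (-0.15)·(-40)] / 3050 = -0.01289
∂h/∂y = [(-115)·(-0.15) − (-10)·(+1.11)] / 3050 = +0.009295
h(180, 135) = 109.43 + (-0.01289)·(55) + (+0.009295)·(20) = 109.43 -0.709 +0.186 = 108.907 m.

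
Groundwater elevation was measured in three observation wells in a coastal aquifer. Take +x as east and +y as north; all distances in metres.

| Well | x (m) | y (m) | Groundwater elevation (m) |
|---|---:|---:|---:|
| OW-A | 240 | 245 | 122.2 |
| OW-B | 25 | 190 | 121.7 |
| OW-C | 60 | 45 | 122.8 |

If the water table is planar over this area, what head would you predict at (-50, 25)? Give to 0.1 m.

122.5 m

Three-point gradient (reference OW-A): Δ to OW-B = (-215, -55, -0.5), Δ to OW-C = (-180, -200, +0.6).
∂h/∂x = +0.004018, ∂h/∂y = -0.006616 (det = 33100).
h(-50, 25) = 122.2 + (+0.004018)·(-290) + (-0.006616)·(-220) = 122.2 -1.165 +1.456 = 122.490 m.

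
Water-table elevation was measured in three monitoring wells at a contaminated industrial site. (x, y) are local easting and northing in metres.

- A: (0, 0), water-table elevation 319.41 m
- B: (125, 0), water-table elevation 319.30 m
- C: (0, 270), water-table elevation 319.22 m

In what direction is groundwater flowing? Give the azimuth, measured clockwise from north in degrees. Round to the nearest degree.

051°

∂h/∂x = (319.30 − 319.41) / (125 − 0) = -0.0008800
∂h/∂y = (319.22 − 319.41) / (270 − 0) = -0.0007037
Flow direction (−∇h) has components (+0.0008800 E, +0.0007037 N).
Azimuth = atan2(E, N) = atan2(+0.0008800, +0.0007037) = 51.4° ≈ 051°.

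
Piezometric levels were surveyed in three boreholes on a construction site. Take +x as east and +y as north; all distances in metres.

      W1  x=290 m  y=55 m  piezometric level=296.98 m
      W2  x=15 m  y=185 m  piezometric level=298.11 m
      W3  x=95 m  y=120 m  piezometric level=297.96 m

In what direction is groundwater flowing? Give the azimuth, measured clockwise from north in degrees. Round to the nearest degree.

Differences from W1: to W2 (Δx, Δy, Δh) = (-275, 130, +1.13); to W3 = (-195, 65, +0.98).
Determinant of the coordinate differences = (-275)·65 − (-195)·130 = 7475.
∂h/∂x = [(+1.13)·65 − (+0.98)·130] / 7475 = -0.007217
∂h/∂y = [(-275)·(+0.98) − (-195)·(+1.13)] / 7475 = -0.006575
Flow direction (−∇h) has components (+0.007217 E, +0.006575 N).
Azimuth = atan2(E, N) = atan2(+0.007217, +0.006575) = 47.7° ≈ 048°.

048°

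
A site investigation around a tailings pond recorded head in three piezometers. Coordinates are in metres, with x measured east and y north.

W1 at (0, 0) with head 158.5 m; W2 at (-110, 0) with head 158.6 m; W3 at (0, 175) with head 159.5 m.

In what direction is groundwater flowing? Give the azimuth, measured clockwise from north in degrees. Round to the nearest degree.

171°

∂h/∂x = (158.6 − 158.5) / (-110 − 0) = -0.0009091
∂h/∂y = (159.5 − 158.5) / (175 − 0) = +0.005714
Flow direction (−∇h) has components (+0.0009091 E, -0.005714 N).
Azimuth = atan2(E, N) = atan2(+0.0009091, -0.005714) = 171.0° ≈ 171°.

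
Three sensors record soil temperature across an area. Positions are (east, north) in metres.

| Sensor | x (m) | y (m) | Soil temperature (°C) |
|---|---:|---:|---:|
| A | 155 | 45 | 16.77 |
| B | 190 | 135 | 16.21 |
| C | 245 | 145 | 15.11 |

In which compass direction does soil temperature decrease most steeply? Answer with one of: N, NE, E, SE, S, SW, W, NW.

E

Differences from A: to B (Δx, Δy, Δh) = (35, 90, -0.56); to C = (90, 100, -1.66).
Solve a·Δx + b·Δy = ΔT: det = 35·100 − 90·90 = -4600.
∂T/∂x = [(-0.56)·100 − (-1.66)·90] / -4600 = -0.02030
∂T/∂y = [35·(-1.66) − 90·(-0.56)] / -4600 = +0.001674
Steepest decrease is along −∇f = (+0.02030 E, -0.001674 N) → east.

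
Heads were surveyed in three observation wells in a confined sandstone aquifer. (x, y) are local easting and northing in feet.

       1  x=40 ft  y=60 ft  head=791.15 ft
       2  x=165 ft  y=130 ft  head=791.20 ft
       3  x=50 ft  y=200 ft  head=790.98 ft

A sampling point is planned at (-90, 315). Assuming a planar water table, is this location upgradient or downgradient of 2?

downgradient

Differences from 1: to 2 (Δx, Δy, Δh) = (125, 70, +0.05); to 3 = (10, 140, -0.17).
Solve a·Δx + b·Δy = Δh: det = 125·140 − 10·70 = 16800.
∂h/∂x = [(+0.05)·140 − (-0.17)·70] / 16800 = +0.001125
∂h/∂y = [125·(-0.17) − 10·(+0.05)] / 16800 = -0.001295
Head at (-90, 315) = 791.15 + (+0.001125)·(-130) + (-0.001295)·(255) = 790.67 ft.
That is lower than the 791.20 ft at 2, so the point is downgradient.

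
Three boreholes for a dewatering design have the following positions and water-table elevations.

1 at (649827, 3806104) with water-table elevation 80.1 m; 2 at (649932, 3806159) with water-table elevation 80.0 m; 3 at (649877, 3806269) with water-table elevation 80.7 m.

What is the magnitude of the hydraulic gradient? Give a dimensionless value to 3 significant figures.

Differences from 1: to 2 (Δx, Δy, Δh) = (105, 55, -0.1); to 3 = (50, 165, +0.6).
Determinant of the coordinate differences = 105·165 − 50·55 = 14575.
∂h/∂x = [(-0.1)·165 − (+0.6)·55] / 14575 = -0.003396
∂h/∂y = [105·(+0.6) − 50·(-0.1)] / 14575 = +0.004666
|∇h| = √(-0.003396² + 0.004666²) = 0.005771

0.00577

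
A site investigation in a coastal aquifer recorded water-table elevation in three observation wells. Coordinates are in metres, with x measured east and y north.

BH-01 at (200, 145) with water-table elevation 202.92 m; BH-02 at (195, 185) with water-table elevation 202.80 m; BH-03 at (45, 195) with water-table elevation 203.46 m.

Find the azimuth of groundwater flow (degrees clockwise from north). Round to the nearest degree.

052°

Taking BH-01 as reference: BH-02−BH-01 = (-5, 40, -0.12); BH-03−BH-01 = (-155, 50, +0.54).
Solve a·Δx + b·Δy = Δh: det = (-5)·50 − (-155)·40 = 5950.
∂h/∂x = [(-0.12)·50 − (+0.54)·40] / 5950 = -0.004639
∂h/∂y = [(-5)·(+0.54) − (-155)·(-0.12)] / 5950 = -0.003580
Flow direction (−∇h) has components (+0.004639 E, +0.003580 N).
Azimuth = atan2(E, N) = atan2(+0.004639, +0.003580) = 52.3° ≈ 052°.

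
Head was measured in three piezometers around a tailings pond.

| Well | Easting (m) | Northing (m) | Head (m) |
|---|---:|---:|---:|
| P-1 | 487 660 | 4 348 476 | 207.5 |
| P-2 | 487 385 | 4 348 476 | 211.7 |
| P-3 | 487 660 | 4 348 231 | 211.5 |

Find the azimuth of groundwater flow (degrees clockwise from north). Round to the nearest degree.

043°

∂h/∂x = (211.7 − 207.5) / (487385 − 487660) = -0.01527
∂h/∂y = (211.5 − 207.5) / (4348231 − 4348476) = -0.01633
Flow direction (−∇h) has components (+0.01527 E, +0.01633 N).
Azimuth = atan2(E, N) = atan2(+0.01527, +0.01633) = 43.1° ≈ 043°.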